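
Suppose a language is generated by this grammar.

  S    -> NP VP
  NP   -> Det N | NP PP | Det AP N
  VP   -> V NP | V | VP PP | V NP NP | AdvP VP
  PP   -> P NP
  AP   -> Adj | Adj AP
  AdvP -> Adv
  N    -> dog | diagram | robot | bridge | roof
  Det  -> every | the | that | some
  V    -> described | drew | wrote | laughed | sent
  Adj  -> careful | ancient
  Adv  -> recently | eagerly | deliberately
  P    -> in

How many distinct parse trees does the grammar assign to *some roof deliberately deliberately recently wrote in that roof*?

4

Two of the 4 distinct bracketings:
[S [NP [Det some] [N roof]] [VP [VP [AdvP [Adv deliberately]] [VP [AdvP [Adv deliberately]] [VP [AdvP [Adv recently]] [VP [V wrote]]]]] [PP [P in] [NP [Det that] [N roof]]]]]
[S [NP [Det some] [N roof]] [VP [AdvP [Adv deliberately]] [VP [VP [AdvP [Adv deliberately]] [VP [AdvP [Adv recently]] [VP [V wrote]]]] [PP [P in] [NP [Det that] [N roof]]]]]]
The trees differ in how a recursive rule is bracketed over the same span.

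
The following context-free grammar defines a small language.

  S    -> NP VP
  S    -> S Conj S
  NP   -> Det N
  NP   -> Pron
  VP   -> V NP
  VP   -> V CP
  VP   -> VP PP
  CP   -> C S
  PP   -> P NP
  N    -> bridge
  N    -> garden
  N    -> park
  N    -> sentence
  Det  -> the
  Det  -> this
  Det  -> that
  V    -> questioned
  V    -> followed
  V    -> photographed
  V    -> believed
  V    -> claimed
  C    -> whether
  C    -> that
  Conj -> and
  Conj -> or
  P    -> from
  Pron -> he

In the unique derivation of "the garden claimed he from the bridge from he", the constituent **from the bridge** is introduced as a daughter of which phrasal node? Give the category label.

[S [NP [Det the] [N garden]] [VP [VP [VP [V claimed] [NP [Pron he]]] [PP [P from] [NP [Det the] [N bridge]]]] [PP [P from] [NP [Pron he]]]]]
The span 'from the bridge' is the PP node built by PP → P NP.
Its mother is the VP built by VP → VP PP.

VP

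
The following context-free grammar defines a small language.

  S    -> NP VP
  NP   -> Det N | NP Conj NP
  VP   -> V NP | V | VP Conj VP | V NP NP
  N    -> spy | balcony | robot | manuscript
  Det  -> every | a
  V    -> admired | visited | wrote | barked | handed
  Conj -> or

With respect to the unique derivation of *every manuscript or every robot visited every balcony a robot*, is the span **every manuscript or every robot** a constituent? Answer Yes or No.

Yes

[S [NP [NP [Det every] [N manuscript]] [Conj or] [NP [Det every] [N robot]]] [VP [V visited] [NP [Det every] [N balcony]] [NP [Det a] [N robot]]]]
The words 'every manuscript or every robot' are exhaustively dominated by a single NP node (built by NP → NP Conj NP), so they form a constituent.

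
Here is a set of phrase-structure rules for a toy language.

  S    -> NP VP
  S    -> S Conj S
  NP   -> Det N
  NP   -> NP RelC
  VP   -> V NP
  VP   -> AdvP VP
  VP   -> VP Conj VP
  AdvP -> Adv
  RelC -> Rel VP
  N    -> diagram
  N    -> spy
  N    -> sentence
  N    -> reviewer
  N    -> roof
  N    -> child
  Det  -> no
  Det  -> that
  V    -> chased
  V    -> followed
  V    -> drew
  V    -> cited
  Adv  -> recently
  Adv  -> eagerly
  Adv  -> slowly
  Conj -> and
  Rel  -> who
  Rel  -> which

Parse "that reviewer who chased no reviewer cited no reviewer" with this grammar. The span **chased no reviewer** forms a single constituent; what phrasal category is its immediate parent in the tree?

[S [NP [NP [Det that] [N reviewer]] [RelC [Rel who] [VP [V chased] [NP [Det no] [N reviewer]]]]] [VP [V cited] [NP [Det no] [N reviewer]]]]
The span 'chased no reviewer' is the VP node built by VP → V NP.
Its mother is the RelC built by RelC → Rel VP.

RelC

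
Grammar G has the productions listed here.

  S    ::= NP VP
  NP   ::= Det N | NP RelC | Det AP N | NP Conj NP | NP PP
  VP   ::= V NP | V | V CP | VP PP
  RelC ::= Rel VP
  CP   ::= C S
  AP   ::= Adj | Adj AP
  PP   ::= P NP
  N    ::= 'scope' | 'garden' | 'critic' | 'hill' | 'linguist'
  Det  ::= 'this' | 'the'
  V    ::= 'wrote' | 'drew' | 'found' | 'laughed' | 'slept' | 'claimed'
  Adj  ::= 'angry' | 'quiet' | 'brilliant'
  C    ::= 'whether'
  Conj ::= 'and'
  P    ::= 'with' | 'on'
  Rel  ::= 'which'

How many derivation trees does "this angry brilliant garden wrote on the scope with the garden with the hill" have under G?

5

Two of the 5 distinct bracketings:
[S [NP [Det this] [AP [Adj angry] [AP [Adj brilliant]]] [N garden]] [VP [VP [V wrote]] [PP [P on] [NP [NP [Det the] [N scope]] [PP [P with] [NP [NP [Det the] [N garden]] [PP [P with] [NP [Det the] [N hill]]]]]]]]]
[S [NP [Det this] [AP [Adj angry] [AP [Adj brilliant]]] [N garden]] [VP [VP [V wrote]] [PP [P on] [NP [NP [NP [Det the] [N scope]] [PP [P with] [NP [Det the] [N garden]]]] [PP [P with] [NP [Det the] [N hill]]]]]]]
The trees differ in how a recursive rule is bracketed over the same span.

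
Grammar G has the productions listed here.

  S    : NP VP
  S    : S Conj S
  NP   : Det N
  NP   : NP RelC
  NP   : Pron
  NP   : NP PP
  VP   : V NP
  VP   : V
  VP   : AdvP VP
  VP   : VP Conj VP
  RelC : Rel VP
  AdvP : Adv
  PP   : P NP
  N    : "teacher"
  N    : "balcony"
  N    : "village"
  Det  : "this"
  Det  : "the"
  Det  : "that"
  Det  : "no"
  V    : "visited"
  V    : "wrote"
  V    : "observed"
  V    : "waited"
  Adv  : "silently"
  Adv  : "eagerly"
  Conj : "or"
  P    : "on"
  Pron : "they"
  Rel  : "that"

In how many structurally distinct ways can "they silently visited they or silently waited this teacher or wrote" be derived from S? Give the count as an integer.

Two of the 7 distinct bracketings:
[S [NP [Pron they]] [VP [AdvP [Adv silently]] [VP [VP [V visited] [NP [Pron they]]] [Conj or] [VP [AdvP [Adv silently]] [VP [VP [V waited] [NP [Det this] [N teacher]]] [Conj or] [VP [V wrote]]]]]]]
[S [NP [Pron they]] [VP [AdvP [Adv silently]] [VP [VP [V visited] [NP [Pron they]]] [Conj or] [VP [VP [AdvP [Adv silently]] [VP [V waited] [NP [Det this] [N teacher]]]] [Conj or] [VP [V wrote]]]]]]
The trees differ in how a recursive rule is bracketed over the same span.

7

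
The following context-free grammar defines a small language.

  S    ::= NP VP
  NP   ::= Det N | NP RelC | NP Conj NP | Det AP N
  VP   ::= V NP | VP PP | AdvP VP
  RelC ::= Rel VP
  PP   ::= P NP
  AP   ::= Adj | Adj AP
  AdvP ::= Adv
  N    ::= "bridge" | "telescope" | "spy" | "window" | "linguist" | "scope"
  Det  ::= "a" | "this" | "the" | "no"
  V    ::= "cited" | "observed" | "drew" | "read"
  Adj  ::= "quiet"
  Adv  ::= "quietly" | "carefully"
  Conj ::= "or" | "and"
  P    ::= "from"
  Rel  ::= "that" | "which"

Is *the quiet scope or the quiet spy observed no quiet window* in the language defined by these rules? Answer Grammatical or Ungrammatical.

Grammatical

[S [NP [NP [Det the] [AP [Adj quiet]] [N scope]] [Conj or] [NP [Det the] [AP [Adj quiet]] [N spy]]] [VP [V observed] [NP [Det no] [AP [Adj quiet]] [N window]]]]
Every word is introduced by a lexical rule and the phrasal rules combine the resulting categories into a single S.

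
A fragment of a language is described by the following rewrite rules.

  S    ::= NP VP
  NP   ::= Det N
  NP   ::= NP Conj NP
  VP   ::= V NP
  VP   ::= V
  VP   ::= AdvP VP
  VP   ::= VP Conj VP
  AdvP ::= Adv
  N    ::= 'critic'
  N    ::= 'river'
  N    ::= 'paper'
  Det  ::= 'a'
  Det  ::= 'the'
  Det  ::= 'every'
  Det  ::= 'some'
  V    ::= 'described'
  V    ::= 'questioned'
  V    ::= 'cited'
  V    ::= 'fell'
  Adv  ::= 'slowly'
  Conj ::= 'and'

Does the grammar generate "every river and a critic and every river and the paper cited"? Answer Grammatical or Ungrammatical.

Grammatical

[S [NP [NP [Det every] [N river]] [Conj and] [NP [NP [Det a] [N critic]] [Conj and] [NP [NP [Det every] [N river]] [Conj and] [NP [Det the] [N paper]]]]] [VP [V cited]]]
Every word is introduced by a lexical rule and the phrasal rules combine the resulting categories into a single S.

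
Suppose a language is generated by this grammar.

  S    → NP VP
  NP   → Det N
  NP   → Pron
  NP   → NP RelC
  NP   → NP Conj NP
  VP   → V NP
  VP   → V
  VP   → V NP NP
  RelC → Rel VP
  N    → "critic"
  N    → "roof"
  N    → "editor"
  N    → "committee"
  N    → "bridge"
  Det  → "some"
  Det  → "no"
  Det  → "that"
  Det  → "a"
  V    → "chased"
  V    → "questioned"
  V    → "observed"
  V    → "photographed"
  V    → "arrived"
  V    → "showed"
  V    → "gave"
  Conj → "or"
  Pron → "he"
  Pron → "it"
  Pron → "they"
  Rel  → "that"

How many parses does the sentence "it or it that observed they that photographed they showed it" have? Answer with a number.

Two of the 7 distinct bracketings:
[S [NP [NP [NP [Pron it]] [Conj or] [NP [Pron it]]] [RelC [Rel that] [VP [V observed] [NP [NP [Pron they]] [RelC [Rel that] [VP [V photographed] [NP [Pron they]]]]]]]] [VP [V showed] [NP [Pron it]]]]
[S [NP [NP [NP [Pron it]] [Conj or] [NP [Pron it]]] [RelC [Rel that] [VP [V observed] [NP [NP [Pron they]] [RelC [Rel that] [VP [V photographed]]]] [NP [Pron they]]]]] [VP [V showed] [NP [Pron it]]]]
The difference turns on whether VP → V is used at the relevant span, versus an alternative expansion of VP.

7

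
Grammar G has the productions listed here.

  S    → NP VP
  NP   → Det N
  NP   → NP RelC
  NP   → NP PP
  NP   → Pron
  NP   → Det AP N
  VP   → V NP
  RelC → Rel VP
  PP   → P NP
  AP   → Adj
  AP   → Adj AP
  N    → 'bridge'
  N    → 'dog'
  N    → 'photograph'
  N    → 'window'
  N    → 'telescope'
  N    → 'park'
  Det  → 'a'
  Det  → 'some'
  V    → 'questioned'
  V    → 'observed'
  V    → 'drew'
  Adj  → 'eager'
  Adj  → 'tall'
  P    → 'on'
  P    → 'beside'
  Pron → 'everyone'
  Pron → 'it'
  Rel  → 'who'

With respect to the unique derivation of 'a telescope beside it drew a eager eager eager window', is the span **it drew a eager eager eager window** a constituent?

[S [NP [NP [Det a] [N telescope]] [PP [P beside] [NP [Pron it]]]] [VP [V drew] [NP [Det a] [AP [Adj eager] [AP [Adj eager] [AP [Adj eager]]]] [N window]]]]
The smallest constituent containing 'it drew a eager eager eager window' is the S spanning 'a telescope beside it drew a eager eager eager window'; no single node in the tree dominates exactly the given words.

No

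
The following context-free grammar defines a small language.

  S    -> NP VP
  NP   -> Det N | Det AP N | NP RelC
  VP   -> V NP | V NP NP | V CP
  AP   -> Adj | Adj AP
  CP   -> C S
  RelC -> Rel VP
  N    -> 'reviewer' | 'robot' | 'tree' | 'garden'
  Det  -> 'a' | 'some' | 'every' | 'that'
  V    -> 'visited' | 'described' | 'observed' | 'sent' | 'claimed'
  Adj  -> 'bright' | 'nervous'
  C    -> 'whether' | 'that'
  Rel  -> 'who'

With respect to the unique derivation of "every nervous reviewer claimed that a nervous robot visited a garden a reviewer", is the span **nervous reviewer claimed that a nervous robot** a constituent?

No

[S [NP [Det every] [AP [Adj nervous]] [N reviewer]] [VP [V claimed] [CP [C that] [S [NP [Det a] [AP [Adj nervous]] [N robot]] [VP [V visited] [NP [Det a] [N garden]] [NP [Det a] [N reviewer]]]]]]]
The smallest constituent containing 'nervous reviewer claimed that a nervous robot' is the S spanning 'every nervous reviewer claimed that a nervous robot visited a garden a reviewer'; no single node in the tree dominates exactly the given words.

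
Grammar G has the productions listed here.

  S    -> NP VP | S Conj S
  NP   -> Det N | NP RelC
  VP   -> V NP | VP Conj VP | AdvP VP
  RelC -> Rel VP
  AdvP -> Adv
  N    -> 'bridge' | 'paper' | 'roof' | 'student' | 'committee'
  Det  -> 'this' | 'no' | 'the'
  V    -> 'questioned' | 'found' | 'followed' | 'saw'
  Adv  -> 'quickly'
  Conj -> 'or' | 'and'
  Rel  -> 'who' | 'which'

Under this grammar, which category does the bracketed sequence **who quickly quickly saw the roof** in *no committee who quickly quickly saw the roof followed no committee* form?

S
  NP
    NP
      Det: no
      N: committee
    RelC
      Rel: who
      VP
        AdvP
          Adv: quickly
        VP
          AdvP
            Adv: quickly
          VP
            V: saw
            NP
              Det: the
              N: roof
  VP
    V: followed
    NP
      Det: no
      N: committee
The span 'who quickly quickly saw the roof' is the RelC node built by RelC → Rel VP.

RelC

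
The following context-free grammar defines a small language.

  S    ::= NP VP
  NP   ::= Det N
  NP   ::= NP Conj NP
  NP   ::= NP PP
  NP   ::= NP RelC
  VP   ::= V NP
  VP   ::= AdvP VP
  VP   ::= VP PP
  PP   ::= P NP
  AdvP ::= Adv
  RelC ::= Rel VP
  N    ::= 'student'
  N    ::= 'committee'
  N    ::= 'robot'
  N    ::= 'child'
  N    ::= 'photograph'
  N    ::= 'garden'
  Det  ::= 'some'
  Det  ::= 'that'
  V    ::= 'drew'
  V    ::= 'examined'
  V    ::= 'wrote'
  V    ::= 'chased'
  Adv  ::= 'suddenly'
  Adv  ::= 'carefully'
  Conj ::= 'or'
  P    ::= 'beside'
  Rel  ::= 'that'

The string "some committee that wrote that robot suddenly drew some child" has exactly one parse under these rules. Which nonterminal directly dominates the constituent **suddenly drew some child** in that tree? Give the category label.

S
  NP
    NP
      Det: some
      N: committee
    RelC
      Rel: that
      VP
        V: wrote
        NP
          Det: that
          N: robot
  VP
    AdvP
      Adv: suddenly
    VP
      V: drew
      NP
        Det: some
        N: child
The span 'suddenly drew some child' is the VP node built by VP → AdvP VP.
Its mother is the S built by S → NP VP.

S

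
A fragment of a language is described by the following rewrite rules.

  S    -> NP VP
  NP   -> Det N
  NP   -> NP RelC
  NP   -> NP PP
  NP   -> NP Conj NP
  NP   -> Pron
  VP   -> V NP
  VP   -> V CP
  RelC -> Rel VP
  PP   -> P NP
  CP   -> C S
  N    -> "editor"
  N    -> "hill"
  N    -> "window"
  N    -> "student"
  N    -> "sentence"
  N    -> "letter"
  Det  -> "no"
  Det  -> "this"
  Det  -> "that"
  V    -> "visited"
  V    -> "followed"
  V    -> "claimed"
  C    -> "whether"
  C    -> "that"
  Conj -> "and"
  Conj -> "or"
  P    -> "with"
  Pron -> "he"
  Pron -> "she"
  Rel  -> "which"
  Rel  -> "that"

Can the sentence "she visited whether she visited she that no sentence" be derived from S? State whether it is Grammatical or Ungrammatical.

Ungrammatical

For S → NP VP, the only prefix that parses as NP is 'she', but the remainder 'visited whether she visited she that no sentence' is not a VP under these rules.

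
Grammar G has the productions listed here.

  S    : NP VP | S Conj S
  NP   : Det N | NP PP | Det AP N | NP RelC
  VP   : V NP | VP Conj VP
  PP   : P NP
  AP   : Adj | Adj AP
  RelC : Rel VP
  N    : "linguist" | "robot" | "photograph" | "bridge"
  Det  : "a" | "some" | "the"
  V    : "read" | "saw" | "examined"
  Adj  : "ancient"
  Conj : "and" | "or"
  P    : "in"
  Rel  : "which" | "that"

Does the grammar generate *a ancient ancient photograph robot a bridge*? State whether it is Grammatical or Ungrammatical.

An N word can never sit immediately before an N word in any string this grammar generates, so the substring 'photograph robot' rules out a derivation.

Ungrammatical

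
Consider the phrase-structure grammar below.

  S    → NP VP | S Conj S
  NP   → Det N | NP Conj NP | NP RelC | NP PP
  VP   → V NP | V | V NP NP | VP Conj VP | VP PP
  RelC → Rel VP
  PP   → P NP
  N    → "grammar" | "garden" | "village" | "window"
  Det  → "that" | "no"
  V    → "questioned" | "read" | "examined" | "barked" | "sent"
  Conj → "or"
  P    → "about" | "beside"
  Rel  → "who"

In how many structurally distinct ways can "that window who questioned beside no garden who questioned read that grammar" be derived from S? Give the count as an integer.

4

Two of the 4 distinct bracketings:
[S [NP [NP [Det that] [N window]] [RelC [Rel who] [VP [VP [V questioned]] [PP [P beside] [NP [NP [Det no] [N garden]] [RelC [Rel who] [VP [V questioned]]]]]]]] [VP [V read] [NP [Det that] [N grammar]]]]
[S [NP [NP [NP [Det that] [N window]] [RelC [Rel who] [VP [VP [V questioned]] [PP [P beside] [NP [Det no] [N garden]]]]]] [RelC [Rel who] [VP [V questioned]]]] [VP [V read] [NP [Det that] [N grammar]]]]
The trees differ in how a recursive rule is bracketed over the same span.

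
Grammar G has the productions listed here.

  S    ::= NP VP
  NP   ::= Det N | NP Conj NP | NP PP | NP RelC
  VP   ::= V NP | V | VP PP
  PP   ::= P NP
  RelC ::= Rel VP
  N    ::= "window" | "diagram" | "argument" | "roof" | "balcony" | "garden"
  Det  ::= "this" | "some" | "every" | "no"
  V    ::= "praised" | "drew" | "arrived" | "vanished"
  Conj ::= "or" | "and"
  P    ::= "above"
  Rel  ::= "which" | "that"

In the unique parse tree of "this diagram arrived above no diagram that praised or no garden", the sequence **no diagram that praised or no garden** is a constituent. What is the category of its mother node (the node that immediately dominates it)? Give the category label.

[S [NP [Det this] [N diagram]] [VP [VP [V arrived]] [PP [P above] [NP [NP [NP [Det no] [N diagram]] [RelC [Rel that] [VP [V praised]]]] [Conj or] [NP [Det no] [N garden]]]]]]
The span 'no diagram that praised or no garden' is the NP node built by NP → NP Conj NP.
Its mother is the PP built by PP → P NP.

PP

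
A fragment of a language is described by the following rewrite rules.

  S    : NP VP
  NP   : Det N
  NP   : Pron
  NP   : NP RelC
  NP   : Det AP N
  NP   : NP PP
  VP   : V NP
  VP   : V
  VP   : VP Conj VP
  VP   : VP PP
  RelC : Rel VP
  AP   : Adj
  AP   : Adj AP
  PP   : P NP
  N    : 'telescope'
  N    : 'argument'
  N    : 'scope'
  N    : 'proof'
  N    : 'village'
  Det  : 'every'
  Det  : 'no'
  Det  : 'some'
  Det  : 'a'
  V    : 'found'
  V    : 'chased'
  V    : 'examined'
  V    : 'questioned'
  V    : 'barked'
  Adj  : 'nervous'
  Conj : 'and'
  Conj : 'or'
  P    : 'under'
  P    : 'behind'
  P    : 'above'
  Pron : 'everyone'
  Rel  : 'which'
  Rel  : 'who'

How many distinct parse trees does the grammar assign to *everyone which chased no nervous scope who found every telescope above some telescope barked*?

Two of the 8 distinct bracketings:
[S [NP [NP [Pron everyone]] [RelC [Rel which] [VP [V chased] [NP [NP [Det no] [AP [Adj nervous]] [N scope]] [RelC [Rel who] [VP [V found] [NP [NP [Det every] [N telescope]] [PP [P above] [NP [Det some] [N telescope]]]]]]]]]] [VP [V barked]]]
[S [NP [NP [Pron everyone]] [RelC [Rel which] [VP [V chased] [NP [NP [Det no] [AP [Adj nervous]] [N scope]] [RelC [Rel who] [VP [VP [V found] [NP [Det every] [N telescope]]] [PP [P above] [NP [Det some] [N telescope]]]]]]]]] [VP [V barked]]]
The difference turns on whether NP → NP PP is used at the relevant span, versus an alternative expansion of NP.

8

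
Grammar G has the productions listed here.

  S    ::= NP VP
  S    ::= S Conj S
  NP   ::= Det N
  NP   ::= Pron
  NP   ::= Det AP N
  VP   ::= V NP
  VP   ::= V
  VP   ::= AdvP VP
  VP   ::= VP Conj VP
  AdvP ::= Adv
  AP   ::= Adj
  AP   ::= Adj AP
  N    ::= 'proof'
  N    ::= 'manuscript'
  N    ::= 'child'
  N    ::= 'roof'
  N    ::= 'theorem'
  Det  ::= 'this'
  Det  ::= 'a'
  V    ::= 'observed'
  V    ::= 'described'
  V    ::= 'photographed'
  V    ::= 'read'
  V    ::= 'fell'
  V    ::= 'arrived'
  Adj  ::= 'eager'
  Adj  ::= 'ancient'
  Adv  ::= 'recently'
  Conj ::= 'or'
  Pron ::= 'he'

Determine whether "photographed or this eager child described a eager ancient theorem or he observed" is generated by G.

Ungrammatical

For S → NP VP, no prefix of the string parses as an NP. The alternative S rule S → S Conj S likewise has no satisfying split.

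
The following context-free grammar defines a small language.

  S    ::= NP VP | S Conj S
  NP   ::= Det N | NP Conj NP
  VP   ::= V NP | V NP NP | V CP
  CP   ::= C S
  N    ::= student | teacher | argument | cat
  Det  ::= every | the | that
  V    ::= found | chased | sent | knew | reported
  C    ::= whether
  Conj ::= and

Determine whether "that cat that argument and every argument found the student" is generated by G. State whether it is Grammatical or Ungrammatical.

For S → NP VP, the only prefix that parses as NP is 'that cat', but the remainder 'that argument and every argument found the student' is not a VP under these rules. The alternative S rule S → S Conj S likewise has no satisfying split.

Ungrammatical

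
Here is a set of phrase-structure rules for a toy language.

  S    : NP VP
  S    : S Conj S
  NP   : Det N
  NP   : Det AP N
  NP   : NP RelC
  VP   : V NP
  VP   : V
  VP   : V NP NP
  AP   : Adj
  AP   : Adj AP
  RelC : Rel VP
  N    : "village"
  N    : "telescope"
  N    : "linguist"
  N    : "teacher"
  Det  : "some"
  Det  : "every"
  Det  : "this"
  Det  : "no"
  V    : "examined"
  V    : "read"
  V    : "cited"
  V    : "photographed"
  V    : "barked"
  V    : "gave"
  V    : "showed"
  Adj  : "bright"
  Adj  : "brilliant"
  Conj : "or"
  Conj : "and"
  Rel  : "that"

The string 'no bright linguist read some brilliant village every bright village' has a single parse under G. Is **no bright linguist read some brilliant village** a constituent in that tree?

No

[S [NP [Det no] [AP [Adj bright]] [N linguist]] [VP [V read] [NP [Det some] [AP [Adj brilliant]] [N village]] [NP [Det every] [AP [Adj bright]] [N village]]]]
The smallest constituent containing 'no bright linguist read some brilliant village' is the S spanning 'no bright linguist read some brilliant village every bright village'; no single node in the tree dominates exactly the given words.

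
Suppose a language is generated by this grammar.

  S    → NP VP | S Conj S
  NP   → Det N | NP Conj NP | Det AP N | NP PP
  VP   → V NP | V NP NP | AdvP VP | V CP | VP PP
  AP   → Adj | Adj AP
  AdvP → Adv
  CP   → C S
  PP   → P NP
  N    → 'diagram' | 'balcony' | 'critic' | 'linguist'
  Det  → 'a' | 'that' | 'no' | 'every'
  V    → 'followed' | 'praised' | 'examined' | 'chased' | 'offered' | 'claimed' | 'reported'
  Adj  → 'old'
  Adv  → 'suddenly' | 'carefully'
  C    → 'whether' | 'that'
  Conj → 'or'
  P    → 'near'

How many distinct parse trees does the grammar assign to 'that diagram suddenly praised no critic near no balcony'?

3

Two of the 3 distinct bracketings:
[S [NP [Det that] [N diagram]] [VP [AdvP [Adv suddenly]] [VP [V praised] [NP [NP [Det no] [N critic]] [PP [P near] [NP [Det no] [N balcony]]]]]]]
[S [NP [Det that] [N diagram]] [VP [AdvP [Adv suddenly]] [VP [VP [V praised] [NP [Det no] [N critic]]] [PP [P near] [NP [Det no] [N balcony]]]]]]
The difference turns on whether NP → NP PP is used at the relevant span, versus an alternative expansion of NP.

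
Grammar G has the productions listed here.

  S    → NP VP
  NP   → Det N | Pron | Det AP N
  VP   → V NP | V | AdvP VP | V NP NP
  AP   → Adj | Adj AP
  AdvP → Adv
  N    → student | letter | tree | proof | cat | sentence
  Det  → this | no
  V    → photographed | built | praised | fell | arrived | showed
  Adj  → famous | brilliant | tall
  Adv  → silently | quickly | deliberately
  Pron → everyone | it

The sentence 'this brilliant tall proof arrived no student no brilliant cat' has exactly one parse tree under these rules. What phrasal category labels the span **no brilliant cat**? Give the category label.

[S [NP [Det this] [AP [Adj brilliant] [AP [Adj tall]]] [N proof]] [VP [V arrived] [NP [Det no] [N student]] [NP [Det no] [AP [Adj brilliant]] [N cat]]]]
The span 'no brilliant cat' is the NP node built by NP → Det AP N.

NP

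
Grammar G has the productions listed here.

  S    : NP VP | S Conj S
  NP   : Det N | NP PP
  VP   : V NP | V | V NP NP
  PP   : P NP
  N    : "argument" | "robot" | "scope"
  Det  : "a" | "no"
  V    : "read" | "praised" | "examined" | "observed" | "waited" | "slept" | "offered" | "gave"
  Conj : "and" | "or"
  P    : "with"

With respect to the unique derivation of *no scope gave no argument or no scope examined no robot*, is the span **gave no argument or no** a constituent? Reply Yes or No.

No

[S [S [NP [Det no] [N scope]] [VP [V gave] [NP [Det no] [N argument]]]] [Conj or] [S [NP [Det no] [N scope]] [VP [V examined] [NP [Det no] [N robot]]]]]
The smallest constituent containing 'gave no argument or no' is the S spanning 'no scope gave no argument or no scope examined no robot'; no single node in the tree dominates exactly the given words.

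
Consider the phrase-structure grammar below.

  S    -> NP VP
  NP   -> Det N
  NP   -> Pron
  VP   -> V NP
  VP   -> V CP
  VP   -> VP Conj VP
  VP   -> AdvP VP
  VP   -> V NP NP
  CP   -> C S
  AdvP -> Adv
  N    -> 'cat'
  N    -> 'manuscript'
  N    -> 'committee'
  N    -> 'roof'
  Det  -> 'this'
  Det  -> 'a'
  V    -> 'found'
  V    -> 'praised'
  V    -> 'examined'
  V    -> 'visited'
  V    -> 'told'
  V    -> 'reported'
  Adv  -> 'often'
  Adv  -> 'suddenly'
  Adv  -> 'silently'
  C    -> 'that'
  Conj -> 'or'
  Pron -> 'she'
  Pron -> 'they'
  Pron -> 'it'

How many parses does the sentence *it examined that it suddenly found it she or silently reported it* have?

Two of the 3 distinct bracketings:
[S [NP [Pron it]] [VP [V examined] [CP [C that] [S [NP [Pron it]] [VP [VP [AdvP [Adv suddenly]] [VP [V found] [NP [Pron it]] [NP [Pron she]]]] [Conj or] [VP [AdvP [Adv silently]] [VP [V reported] [NP [Pron it]]]]]]]]]
[S [NP [Pron it]] [VP [V examined] [CP [C that] [S [NP [Pron it]] [VP [AdvP [Adv suddenly]] [VP [VP [V found] [NP [Pron it]] [NP [Pron she]]] [Conj or] [VP [AdvP [Adv silently]] [VP [V reported] [NP [Pron it]]]]]]]]]]
The trees differ in how a recursive rule is bracketed over the same span.

3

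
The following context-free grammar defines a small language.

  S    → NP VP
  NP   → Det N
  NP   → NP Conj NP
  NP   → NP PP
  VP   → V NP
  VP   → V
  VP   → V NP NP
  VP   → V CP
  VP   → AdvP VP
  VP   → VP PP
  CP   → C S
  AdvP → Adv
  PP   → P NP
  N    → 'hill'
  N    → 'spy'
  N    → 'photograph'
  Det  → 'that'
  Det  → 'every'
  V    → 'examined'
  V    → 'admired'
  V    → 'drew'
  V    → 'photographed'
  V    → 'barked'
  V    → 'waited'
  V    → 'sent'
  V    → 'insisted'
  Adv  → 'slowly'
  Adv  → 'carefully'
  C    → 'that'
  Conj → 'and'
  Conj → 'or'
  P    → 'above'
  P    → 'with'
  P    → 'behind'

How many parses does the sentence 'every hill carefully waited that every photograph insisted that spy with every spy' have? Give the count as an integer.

Two of the 4 distinct bracketings:
[S [NP [Det every] [N hill]] [VP [AdvP [Adv carefully]] [VP [V waited] [CP [C that] [S [NP [Det every] [N photograph]] [VP [V insisted] [NP [NP [Det that] [N spy]] [PP [P with] [NP [Det every] [N spy]]]]]]]]]]
[S [NP [Det every] [N hill]] [VP [AdvP [Adv carefully]] [VP [V waited] [CP [C that] [S [NP [Det every] [N photograph]] [VP [VP [V insisted] [NP [Det that] [N spy]]] [PP [P with] [NP [Det every] [N spy]]]]]]]]]
The difference turns on whether NP → NP PP is used at the relevant span, versus an alternative expansion of NP.

4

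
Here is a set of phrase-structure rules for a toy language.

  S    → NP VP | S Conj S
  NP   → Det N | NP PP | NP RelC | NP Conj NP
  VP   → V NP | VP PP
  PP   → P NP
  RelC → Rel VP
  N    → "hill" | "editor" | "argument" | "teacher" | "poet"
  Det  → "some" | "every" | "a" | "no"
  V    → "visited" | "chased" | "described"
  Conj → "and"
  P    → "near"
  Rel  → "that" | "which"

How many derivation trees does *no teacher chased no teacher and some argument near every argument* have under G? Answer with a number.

3

Two of the 3 distinct bracketings:
[S [NP [Det no] [N teacher]] [VP [V chased] [NP [NP [NP [Det no] [N teacher]] [Conj and] [NP [Det some] [N argument]]] [PP [P near] [NP [Det every] [N argument]]]]]]
[S [NP [Det no] [N teacher]] [VP [V chased] [NP [NP [Det no] [N teacher]] [Conj and] [NP [NP [Det some] [N argument]] [PP [P near] [NP [Det every] [N argument]]]]]]]
The trees differ in how a recursive rule is bracketed over the same span.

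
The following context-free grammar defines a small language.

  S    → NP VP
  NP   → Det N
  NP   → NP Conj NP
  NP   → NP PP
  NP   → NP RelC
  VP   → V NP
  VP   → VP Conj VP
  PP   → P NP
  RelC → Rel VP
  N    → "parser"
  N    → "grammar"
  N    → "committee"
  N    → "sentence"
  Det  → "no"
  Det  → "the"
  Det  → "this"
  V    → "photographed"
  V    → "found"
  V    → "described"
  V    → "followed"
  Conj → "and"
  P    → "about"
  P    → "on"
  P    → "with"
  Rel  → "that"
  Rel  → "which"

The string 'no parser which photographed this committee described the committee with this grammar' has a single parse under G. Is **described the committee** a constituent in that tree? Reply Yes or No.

[S [NP [NP [Det no] [N parser]] [RelC [Rel which] [VP [V photographed] [NP [Det this] [N committee]]]]] [VP [V described] [NP [NP [Det the] [N committee]] [PP [P with] [NP [Det this] [N grammar]]]]]]
The smallest constituent containing 'described the committee' is the VP spanning 'described the committee with this grammar'; no single node in the tree dominates exactly the given words.

No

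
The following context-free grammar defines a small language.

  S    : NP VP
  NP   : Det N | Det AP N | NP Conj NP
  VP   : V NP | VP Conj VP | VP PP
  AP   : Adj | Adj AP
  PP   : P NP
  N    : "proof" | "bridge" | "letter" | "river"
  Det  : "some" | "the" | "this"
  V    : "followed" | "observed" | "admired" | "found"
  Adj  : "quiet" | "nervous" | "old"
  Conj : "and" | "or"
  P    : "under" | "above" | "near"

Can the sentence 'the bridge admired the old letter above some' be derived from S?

For S → NP VP, the only prefix that parses as NP is 'the bridge', but the remainder 'admired the old letter above some' is not a VP under these rules.

Ungrammatical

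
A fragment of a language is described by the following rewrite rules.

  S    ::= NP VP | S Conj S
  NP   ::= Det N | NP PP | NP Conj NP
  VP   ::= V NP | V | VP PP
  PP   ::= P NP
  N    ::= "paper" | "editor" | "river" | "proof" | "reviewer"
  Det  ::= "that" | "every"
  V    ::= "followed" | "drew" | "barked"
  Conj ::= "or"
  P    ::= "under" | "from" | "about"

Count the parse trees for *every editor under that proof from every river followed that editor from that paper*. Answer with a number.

Two of the 4 distinct bracketings:
[S [NP [NP [Det every] [N editor]] [PP [P under] [NP [NP [Det that] [N proof]] [PP [P from] [NP [Det every] [N river]]]]]] [VP [V followed] [NP [NP [Det that] [N editor]] [PP [P from] [NP [Det that] [N paper]]]]]]
[S [NP [NP [Det every] [N editor]] [PP [P under] [NP [NP [Det that] [N proof]] [PP [P from] [NP [Det every] [N river]]]]]] [VP [VP [V followed] [NP [Det that] [N editor]]] [PP [P from] [NP [Det that] [N paper]]]]]
The difference turns on whether VP → VP PP is used at the relevant span, versus an alternative expansion of VP.

4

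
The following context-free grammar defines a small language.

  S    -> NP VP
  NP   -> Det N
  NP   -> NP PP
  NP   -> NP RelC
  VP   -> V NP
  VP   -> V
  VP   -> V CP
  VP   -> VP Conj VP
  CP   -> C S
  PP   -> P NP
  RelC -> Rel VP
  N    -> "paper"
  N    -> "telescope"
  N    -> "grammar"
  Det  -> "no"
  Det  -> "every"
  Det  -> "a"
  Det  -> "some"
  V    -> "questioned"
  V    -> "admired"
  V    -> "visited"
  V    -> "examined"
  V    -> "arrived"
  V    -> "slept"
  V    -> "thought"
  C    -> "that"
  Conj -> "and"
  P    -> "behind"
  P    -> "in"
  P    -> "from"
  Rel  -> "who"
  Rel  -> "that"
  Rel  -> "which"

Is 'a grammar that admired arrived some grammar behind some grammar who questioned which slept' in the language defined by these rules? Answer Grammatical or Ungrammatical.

Grammatical

S
  NP
    NP
      Det: a
      N: grammar
    RelC
      Rel: that
      VP
        V: admired
  VP
    V: arrived
    NP
      NP
        Det: some
        N: grammar
      PP
        P: behind
        NP
          NP
            NP
              Det: some
              N: grammar
            RelC
              Rel: who
              VP
                V: questioned
          RelC
            Rel: which
            VP
              V: slept
The bracketing above is licensed at every node by one of the given productions, with S at the root.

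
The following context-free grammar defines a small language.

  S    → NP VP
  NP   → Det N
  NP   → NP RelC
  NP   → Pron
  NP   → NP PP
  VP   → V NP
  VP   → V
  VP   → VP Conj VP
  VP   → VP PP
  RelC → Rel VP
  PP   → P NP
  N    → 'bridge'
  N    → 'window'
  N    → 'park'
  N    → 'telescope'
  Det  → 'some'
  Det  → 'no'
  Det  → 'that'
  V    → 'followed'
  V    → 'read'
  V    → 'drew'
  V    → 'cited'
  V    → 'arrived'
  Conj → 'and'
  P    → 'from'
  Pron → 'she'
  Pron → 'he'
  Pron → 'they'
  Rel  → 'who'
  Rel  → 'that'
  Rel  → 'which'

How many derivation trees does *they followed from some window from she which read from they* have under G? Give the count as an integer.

Two of the 10 distinct bracketings:
[S [NP [Pron they]] [VP [VP [V followed]] [PP [P from] [NP [NP [NP [Det some] [N window]] [PP [P from] [NP [Pron she]]]] [RelC [Rel which] [VP [VP [V read]] [PP [P from] [NP [Pron they]]]]]]]]]
[S [NP [Pron they]] [VP [VP [V followed]] [PP [P from] [NP [NP [Det some] [N window]] [PP [P from] [NP [NP [Pron she]] [RelC [Rel which] [VP [VP [V read]] [PP [P from] [NP [Pron they]]]]]]]]]]]
The trees differ in how a recursive rule is bracketed over the same span.

10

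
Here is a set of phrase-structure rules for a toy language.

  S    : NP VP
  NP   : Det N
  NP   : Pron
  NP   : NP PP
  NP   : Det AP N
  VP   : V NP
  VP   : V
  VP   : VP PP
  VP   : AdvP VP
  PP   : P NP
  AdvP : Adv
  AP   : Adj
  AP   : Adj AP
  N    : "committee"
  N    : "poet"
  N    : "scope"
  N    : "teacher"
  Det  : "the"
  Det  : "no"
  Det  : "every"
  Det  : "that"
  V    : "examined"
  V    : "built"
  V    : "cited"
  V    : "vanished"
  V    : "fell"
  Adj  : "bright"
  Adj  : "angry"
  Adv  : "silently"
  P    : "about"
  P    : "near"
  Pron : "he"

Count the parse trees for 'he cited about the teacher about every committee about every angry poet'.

5

Two of the 5 distinct bracketings:
[S [NP [Pron he]] [VP [VP [V cited]] [PP [P about] [NP [NP [Det the] [N teacher]] [PP [P about] [NP [NP [Det every] [N committee]] [PP [P about] [NP [Det every] [AP [Adj angry]] [N poet]]]]]]]]]
[S [NP [Pron he]] [VP [VP [V cited]] [PP [P about] [NP [NP [NP [Det the] [N teacher]] [PP [P about] [NP [Det every] [N committee]]]] [PP [P about] [NP [Det every] [AP [Adj angry]] [N poet]]]]]]]
The trees differ in how a recursive rule is bracketed over the same span.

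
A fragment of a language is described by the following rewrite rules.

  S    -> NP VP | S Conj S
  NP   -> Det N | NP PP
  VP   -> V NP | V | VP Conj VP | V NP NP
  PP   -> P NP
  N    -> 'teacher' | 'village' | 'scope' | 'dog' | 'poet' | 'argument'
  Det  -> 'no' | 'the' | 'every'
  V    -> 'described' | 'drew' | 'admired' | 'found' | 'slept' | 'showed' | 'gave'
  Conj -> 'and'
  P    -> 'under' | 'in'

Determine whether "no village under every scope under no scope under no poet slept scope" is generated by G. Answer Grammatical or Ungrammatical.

A V word can never sit immediately before an N word in any string this grammar generates, so the substring 'slept scope' rules out a derivation.

Ungrammatical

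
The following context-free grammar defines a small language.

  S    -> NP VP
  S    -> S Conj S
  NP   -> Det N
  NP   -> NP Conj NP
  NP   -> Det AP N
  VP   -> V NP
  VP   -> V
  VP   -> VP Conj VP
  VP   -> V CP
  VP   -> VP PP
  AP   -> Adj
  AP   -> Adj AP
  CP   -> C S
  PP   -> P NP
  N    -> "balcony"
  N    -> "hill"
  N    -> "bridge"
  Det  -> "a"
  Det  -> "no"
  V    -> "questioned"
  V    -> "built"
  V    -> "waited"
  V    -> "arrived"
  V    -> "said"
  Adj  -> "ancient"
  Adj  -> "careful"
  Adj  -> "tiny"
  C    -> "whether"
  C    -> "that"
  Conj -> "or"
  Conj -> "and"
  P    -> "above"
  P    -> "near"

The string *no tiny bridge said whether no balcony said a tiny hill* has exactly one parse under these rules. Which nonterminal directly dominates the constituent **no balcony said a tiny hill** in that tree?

S
  NP
    Det: no
    AP
      Adj: tiny
    N: bridge
  VP
    V: said
    CP
      C: whether
      S
        NP
          Det: no
          N: balcony
        VP
          V: said
          NP
            Det: a
            AP
              Adj: tiny
            N: hill
The span 'no balcony said a tiny hill' is the S node built by S → NP VP.
Its mother is the CP built by CP → C S.

CP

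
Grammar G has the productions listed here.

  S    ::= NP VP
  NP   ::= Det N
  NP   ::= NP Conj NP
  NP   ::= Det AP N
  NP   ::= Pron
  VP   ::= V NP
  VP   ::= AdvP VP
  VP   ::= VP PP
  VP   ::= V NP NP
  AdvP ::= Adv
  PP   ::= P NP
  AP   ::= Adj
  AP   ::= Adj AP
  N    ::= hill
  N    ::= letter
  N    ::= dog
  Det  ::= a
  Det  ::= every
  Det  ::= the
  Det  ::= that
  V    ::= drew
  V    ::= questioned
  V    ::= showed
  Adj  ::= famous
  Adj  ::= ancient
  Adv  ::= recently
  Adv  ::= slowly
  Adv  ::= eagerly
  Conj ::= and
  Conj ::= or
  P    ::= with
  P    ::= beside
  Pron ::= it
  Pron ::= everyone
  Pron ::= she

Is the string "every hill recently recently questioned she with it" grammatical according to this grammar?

[S [NP [Det every] [N hill]] [VP [AdvP [Adv recently]] [VP [AdvP [Adv recently]] [VP [VP [V questioned] [NP [Pron she]]] [PP [P with] [NP [Pron it]]]]]]]
Every word is introduced by a lexical rule and the phrasal rules combine the resulting categories into a single S.

Grammatical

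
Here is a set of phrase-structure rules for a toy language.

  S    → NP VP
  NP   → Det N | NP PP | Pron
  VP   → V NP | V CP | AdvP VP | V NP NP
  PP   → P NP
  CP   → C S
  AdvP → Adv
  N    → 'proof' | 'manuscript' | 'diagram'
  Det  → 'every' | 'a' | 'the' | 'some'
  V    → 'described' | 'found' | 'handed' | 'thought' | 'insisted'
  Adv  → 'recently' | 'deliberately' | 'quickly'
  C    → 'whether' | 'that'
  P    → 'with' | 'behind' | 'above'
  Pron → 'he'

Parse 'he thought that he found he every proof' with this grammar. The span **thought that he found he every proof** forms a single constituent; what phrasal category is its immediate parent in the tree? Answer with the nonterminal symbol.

S

[S [NP [Pron he]] [VP [V thought] [CP [C that] [S [NP [Pron he]] [VP [V found] [NP [Pron he]] [NP [Det every] [N proof]]]]]]]
The span 'thought that he found he every proof' is the VP node built by VP → V CP.
Its mother is the S built by S → NP VP.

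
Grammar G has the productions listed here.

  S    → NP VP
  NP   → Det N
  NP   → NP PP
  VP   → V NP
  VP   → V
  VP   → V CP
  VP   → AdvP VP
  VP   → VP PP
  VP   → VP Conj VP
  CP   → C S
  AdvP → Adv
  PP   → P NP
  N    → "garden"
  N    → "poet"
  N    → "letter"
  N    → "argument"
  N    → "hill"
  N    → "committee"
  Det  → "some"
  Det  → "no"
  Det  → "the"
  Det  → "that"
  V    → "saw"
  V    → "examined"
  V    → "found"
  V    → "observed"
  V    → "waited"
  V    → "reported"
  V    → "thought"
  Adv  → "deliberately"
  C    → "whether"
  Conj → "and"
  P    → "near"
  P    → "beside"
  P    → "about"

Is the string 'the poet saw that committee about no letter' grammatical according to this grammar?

Grammatical

S
  NP
    Det: the
    N: poet
  VP
    V: saw
    NP
      NP
        Det: that
        N: committee
      PP
        P: about
        NP
          Det: no
          N: letter
Each bracket corresponds to one application of a listed rule, so the string is derivable from S.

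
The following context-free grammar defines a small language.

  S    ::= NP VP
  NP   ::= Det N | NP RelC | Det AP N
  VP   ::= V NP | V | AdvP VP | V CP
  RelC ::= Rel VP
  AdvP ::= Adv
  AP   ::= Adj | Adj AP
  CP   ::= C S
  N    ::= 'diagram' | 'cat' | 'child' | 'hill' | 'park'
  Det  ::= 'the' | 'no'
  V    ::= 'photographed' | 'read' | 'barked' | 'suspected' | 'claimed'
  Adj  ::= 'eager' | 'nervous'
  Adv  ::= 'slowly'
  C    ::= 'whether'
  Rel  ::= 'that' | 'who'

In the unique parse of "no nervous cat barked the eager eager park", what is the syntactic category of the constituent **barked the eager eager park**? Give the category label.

VP

[S [NP [Det no] [AP [Adj nervous]] [N cat]] [VP [V barked] [NP [Det the] [AP [Adj eager] [AP [Adj eager]]] [N park]]]]
The span 'barked the eager eager park' is the VP node built by VP → V NP.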